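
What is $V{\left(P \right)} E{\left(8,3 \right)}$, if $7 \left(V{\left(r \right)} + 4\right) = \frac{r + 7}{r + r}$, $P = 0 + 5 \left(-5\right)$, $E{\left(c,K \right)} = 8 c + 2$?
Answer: $- \frac{45606}{175} \approx -260.61$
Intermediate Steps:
$E{\left(c,K \right)} = 2 + 8 c$
$P = -25$ ($P = 0 - 25 = -25$)
$V{\left(r \right)} = -4 + \frac{7 + r}{14 r}$ ($V{\left(r \right)} = -4 + \frac{\left(r + 7\right) \frac{1}{r + r}}{7} = -4 + \frac{\left(7 + r\right) \frac{1}{2 r}}{7} = -4 + \frac{\frac{1}{2} \frac{1}{r} \left(7 + r\right)}{7} = -4 + \frac{7 + r}{14 r}$)
$V{\left(P \right)} E{\left(8,3 \right)} = \frac{7 - -1375}{14 \left(-25\right)} \left(2 + 8 \cdot 8\right) = \frac{1}{14} \left(- \frac{1}{25}\right) \left(7 + 1375\right) \left(2 + 64\right) = \frac{1}{14} \left(- \frac{1}{25}\right) 1382 \cdot 66 = \left(- \frac{691}{175}\right) 66 = - \frac{45606}{175}$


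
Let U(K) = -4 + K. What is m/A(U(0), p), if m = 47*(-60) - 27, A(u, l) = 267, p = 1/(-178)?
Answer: -949/89 ≈ -10.663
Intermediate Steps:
p = -1/178 ≈ -0.0056180
m = -2847 (m = -2820 - 27 = -2847)
m/A(U(0), p) = -2847/267 = -2847*1/267 = -949/89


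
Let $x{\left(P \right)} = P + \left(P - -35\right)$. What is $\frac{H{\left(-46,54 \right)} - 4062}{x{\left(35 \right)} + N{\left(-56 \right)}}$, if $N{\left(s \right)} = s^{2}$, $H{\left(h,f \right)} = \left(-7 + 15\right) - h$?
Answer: $- \frac{4008}{3241} \approx -1.2367$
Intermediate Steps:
$x{\left(P \right)} = 35 + 2 P$ ($x{\left(P \right)} = P + \left(P + 35\right) = P + \left(35 + P\right) = 35 + 2 P$)
$H{\left(h,f \right)} = 8 - h$
$\frac{H{\left(-46,54 \right)} - 4062}{x{\left(35 \right)} + N{\left(-56 \right)}} = \frac{\left(8 - -46\right) - 4062}{\left(35 + 2 \cdot 35\right) + \left(-56\right)^{2}} = \frac{\left(8 + 46\right) - 4062}{\left(35 + 70\right) + 3136} = \frac{54 - 4062}{105 + 3136} = - \frac{4008}{3241}$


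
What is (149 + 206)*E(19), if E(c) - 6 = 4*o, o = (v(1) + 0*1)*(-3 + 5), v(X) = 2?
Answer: 7810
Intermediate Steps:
o = 4 (o = (2 + 0*1)*(-3 + 5) = (2 + 0)*2 = 2*2 = 4)
E(c) = 22 (E(c) = 6 + 4*4 = 6 + 16 = 22)
(149 + 206)*E(19) = (149 + 206)*22 = 355*22 = 7810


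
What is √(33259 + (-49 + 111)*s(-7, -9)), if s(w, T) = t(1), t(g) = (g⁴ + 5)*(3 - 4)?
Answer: √32887 ≈ 181.35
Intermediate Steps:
t(g) = -5 - g⁴ (t(g) = (5 + g⁴)*(-1) = -5 - g⁴)
s(w, T) = -6 (s(w, T) = -5 - 1*1⁴ = -5 - 1*1 = -5 - 1 = -6)
√(33259 + (-49 + 111)*s(-7, -9)) = √(33259 + (-49 + 111)*(-6)) = √(33259 + 62*(-6)) = √(33259 - 372) = √32887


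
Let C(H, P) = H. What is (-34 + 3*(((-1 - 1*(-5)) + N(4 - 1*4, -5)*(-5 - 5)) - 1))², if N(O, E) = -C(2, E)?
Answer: 1225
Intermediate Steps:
N(O, E) = -2 (N(O, E) = -1*2 = -2)
(-34 + 3*(((-1 - 1*(-5)) + N(4 - 1*4, -5)*(-5 - 5)) - 1))² = (-34 + 3*(((-1 - 1*(-5)) - 2*(-5 - 5)) - 1))² = (-34 + 3*(((-1 + 5) - 2*(-10)) - 1))² = (-34 + 3*((4 + 20) - 1))² = (-34 + 3*(24 - 1))² = (-34 + 3*23)² = (-34 + 69)² = 35² = 1225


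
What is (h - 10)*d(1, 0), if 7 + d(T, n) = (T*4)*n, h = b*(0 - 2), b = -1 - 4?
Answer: 0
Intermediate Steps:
b = -5
h = 10 (h = -5*(0 - 2) = -5*(-2) = 10)
d(T, n) = -7 + 4*T*n (d(T, n) = -7 + (T*4)*n = -7 + (4*T)*n = -7 + 4*T*n)
(h - 10)*d(1, 0) = (10 - 10)*(-7 + 4*1*0) = 0*(-7 + 0) = 0*(-7) = 0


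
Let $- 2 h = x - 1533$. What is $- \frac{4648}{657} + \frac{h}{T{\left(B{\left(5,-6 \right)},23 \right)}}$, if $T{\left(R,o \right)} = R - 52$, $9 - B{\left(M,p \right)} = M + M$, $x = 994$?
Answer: $- \frac{846811}{69642} \approx -12.159$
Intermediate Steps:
$h = \frac{539}{2}$ ($h = - \frac{994 - 1533}{2} = \left(- \frac{1}{2}\right) \left(-539\right) = \frac{539}{2} \approx 269.5$)
$B{\left(M,p \right)} = 9 - 2 M$ ($B{\left(M,p \right)} = 9 - \left(M + M\right) = 9 - 2 M$)
$T{\left(R,o \right)} = -52 + R$
$- \frac{4648}{657} + \frac{h}{T{\left(B{\left(5,-6 \right)},23 \right)}} = - \frac{4648}{657} + \frac{539}{2 \left(-52 + \left(9 - 10\right)\right)} = \left(-4648\right) \frac{1}{657} + \frac{539}{2 \left(-52 + \left(9 - 10\right)\right)} = - \frac{4648}{657} + \frac{539}{2 \left(-52 - 1\right)} = - \frac{4648}{657} + \frac{539}{2 \left(-53\right)} = - \frac{4648}{657} + \frac{539}{2} \left(- \frac{1}{53}\right) = - \frac{4648}{657} - \frac{539}{106} = - \frac{846811}{69642}$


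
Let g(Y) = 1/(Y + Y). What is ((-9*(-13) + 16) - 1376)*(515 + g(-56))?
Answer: -71694997/112 ≈ -6.4013e+5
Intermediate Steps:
g(Y) = 1/(2*Y)
((-9*(-13) + 16) - 1376)*(515 + g(-56)) = ((-9*(-13) + 16) - 1376)*(515 + (1/2)/(-56)) = ((117 + 16) - 1376)*(515 + (1/2)*(-1/56)) = (133 - 1376)*(515 - 1/112) = -1243*57679/112 = -71694997/112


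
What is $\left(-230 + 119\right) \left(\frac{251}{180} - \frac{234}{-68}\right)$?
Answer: $- \frac{547489}{1020} \approx -536.75$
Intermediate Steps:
$\left(-230 + 119\right) \left(\frac{251}{180} - \frac{234}{-68}\right) = - 111 \left(251 \cdot \frac{1}{180} - - \frac{117}{34}\right) = - 111 \left(\frac{251}{180} + \frac{117}{34}\right) = \left(-111\right) \frac{14797}{3060} = - \frac{547489}{1020}$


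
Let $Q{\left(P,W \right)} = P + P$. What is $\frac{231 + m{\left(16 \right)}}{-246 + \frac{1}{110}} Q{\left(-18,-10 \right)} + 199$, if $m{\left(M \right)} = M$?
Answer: $\frac{6362861}{27059} \approx 235.15$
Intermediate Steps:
$Q{\left(P,W \right)} = 2 P$
$\frac{231 + m{\left(16 \right)}}{-246 + \frac{1}{110}} Q{\left(-18,-10 \right)} + 199 = \frac{231 + 16}{-246 + \frac{1}{110}} \cdot 2 \left(-18\right) + 199 = \frac{247}{-246 + \frac{1}{110}} \left(-36\right) + 199 = \frac{247}{- \frac{27059}{110}} \left(-36\right) + 199 = 247 \left(- \frac{110}{27059}\right) \left(-36\right) + 199 = \left(- \frac{27170}{27059}\right) \left(-36\right) + 199 = \frac{978120}{27059} + 199 = \frac{6362861}{27059}$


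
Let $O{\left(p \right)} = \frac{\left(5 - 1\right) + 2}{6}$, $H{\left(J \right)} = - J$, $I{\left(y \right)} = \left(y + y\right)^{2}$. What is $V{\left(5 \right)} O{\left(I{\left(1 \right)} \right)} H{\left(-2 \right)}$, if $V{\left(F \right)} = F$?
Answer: $10$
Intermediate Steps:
$I{\left(y \right)} = 4 y^{2}$ ($I{\left(y \right)} = \left(2 y\right)^{2} = 4 y^{2}$)
$O{\left(p \right)} = 1$ ($O{\left(p \right)} = \left(4 + 2\right) \frac{1}{6} = 6 \cdot \frac{1}{6} = 1$)
$V{\left(5 \right)} O{\left(I{\left(1 \right)} \right)} H{\left(-2 \right)} = 5 \cdot 1 \left(\left(-1\right) \left(-2\right)\right) = 5 \cdot 2 = 10$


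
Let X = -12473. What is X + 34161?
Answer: 21688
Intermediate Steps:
X + 34161 = -12473 + 34161 = 21688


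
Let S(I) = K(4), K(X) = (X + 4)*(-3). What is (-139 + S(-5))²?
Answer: 26569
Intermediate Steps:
K(X) = -12 - 3*X (K(X) = (4 + X)*(-3) = -12 - 3*X)
S(I) = -24 (S(I) = -12 - 3*4 = -12 - 12 = -24)
(-139 + S(-5))² = (-139 - 24)² = (-163)² = 26569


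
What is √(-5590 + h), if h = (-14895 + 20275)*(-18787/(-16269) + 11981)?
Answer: √17060873290322730/16269 ≈ 8028.6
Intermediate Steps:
h = 1048764696880/16269 (h = 5380*(-18787*(-1/16269) + 11981) = 5380*(18787/16269 + 11981) = 5380*(194937676/16269) = 1048764696880/16269 ≈ 6.4464e+7)
√(-5590 + h) = √(-5590 + 1048764696880/16269) = √(1048673753170/16269) = √17060873290322730/16269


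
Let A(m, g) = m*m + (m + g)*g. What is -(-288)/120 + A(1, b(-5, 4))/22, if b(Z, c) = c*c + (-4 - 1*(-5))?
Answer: 1799/110 ≈ 16.355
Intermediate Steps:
b(Z, c) = 1 + c² (b(Z, c) = c² + (-4 + 5) = c² + 1 = 1 + c²)
A(m, g) = m² + g*(g + m) (A(m, g) = m² + (g + m)*g = m² + g*(g + m))
-(-288)/120 + A(1, b(-5, 4))/22 = -(-288)/120 + ((1 + 4²)² + 1² + (1 + 4²)*1)/22 = -(-288)/120 + ((1 + 16)² + 1 + (1 + 16)*1)*(1/22) = -4*(-⅗) + (17² + 1 + 17*1)*(1/22) = 12/5 + (289 + 1 + 17)*(1/22) = 12/5 + 307*(1/22) = 12/5 + 307/22 = 1799/110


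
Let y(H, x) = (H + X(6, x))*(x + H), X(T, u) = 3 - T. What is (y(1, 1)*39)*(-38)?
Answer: 5928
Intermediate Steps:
y(H, x) = (-3 + H)*(H + x) (y(H, x) = (H + (3 - 1*6))*(x + H) = (H + (3 - 6))*(H + x) = (H - 3)*(H + x) = (-3 + H)*(H + x))
(y(1, 1)*39)*(-38) = ((1² - 3*1 - 3*1 + 1*1)*39)*(-38) = ((1 - 3 - 3 + 1)*39)*(-38) = -4*39*(-38) = -156*(-38) = 5928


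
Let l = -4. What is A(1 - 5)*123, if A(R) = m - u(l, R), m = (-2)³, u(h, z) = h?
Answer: -492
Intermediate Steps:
m = -8
A(R) = -4 (A(R) = -8 - 1*(-4) = -8 + 4 = -4)
A(1 - 5)*123 = -4*123 = -492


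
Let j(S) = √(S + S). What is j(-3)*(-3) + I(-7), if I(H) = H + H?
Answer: -14 - 3*I*√6 ≈ -14.0 - 7.3485*I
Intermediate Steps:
I(H) = 2*H
j(S) = √2*√S (j(S) = √(2*S) = √2*√S)
j(-3)*(-3) + I(-7) = (√2*√(-3))*(-3) + 2*(-7) = (√2*(I*√3))*(-3) - 14 = (I*√6)*(-3) - 14 = -3*I*√6 - 14 = -14 - 3*I*√6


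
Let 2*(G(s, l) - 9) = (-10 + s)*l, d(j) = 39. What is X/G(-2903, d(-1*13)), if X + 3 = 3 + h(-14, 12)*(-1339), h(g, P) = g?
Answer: -5356/16227 ≈ -0.33007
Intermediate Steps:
G(s, l) = 9 + l*(-10 + s)/2 (G(s, l) = 9 + ((-10 + s)*l)/2 = 9 + (l*(-10 + s))/2 = 9 + l*(-10 + s)/2)
X = 18746 (X = -3 + (3 - 14*(-1339)) = -3 + (3 + 18746) = -3 + 18749 = 18746)
X/G(-2903, d(-1*13)) = 18746/(9 - 5*39 + (½)*39*(-2903)) = 18746/(9 - 195 - 113217/2) = 18746/(-113589/2) = 18746*(-2/113589) = -5356/16227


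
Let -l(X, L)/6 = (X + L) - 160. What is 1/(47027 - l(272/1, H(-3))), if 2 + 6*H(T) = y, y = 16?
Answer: 1/47713 ≈ 2.0959e-5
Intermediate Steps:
H(T) = 7/3 (H(T) = -1/3 + (1/6)*16 = -1/3 + 8/3 = 7/3)
l(X, L) = 960 - 6*L - 6*X (l(X, L) = -6*((X + L) - 160) = -6*((L + X) - 160) = -6*(-160 + L + X) = 960 - 6*L - 6*X)
1/(47027 - l(272/1, H(-3))) = 1/(47027 - (960 - 6*7/3 - 1632/1)) = 1/(47027 - (960 - 14 - 1632)) = 1/(47027 - 1*(-686)) = 1/(47027 + 686) = 1/47713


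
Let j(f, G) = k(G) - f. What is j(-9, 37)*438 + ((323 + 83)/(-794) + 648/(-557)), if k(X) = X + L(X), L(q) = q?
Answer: 8038553339/221129 ≈ 36352.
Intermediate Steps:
k(X) = 2*X (k(X) = X + X = 2*X)
j(f, G) = -f + 2*G (j(f, G) = 2*G - f = -f + 2*G)
j(-9, 37)*438 + ((323 + 83)/(-794) + 648/(-557)) = (-1*(-9) + 2*37)*438 + ((323 + 83)/(-794) + 648/(-557)) = (9 + 74)*438 + (406*(-1/794) + 648*(-1/557)) = 83*438 + (-203/397 - 648/557) = 36354 - 370327/221129 = 8038553339/221129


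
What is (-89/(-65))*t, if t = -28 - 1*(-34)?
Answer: 534/65 ≈ 8.2154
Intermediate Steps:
t = 6 (t = -28 + 34 = 6)
(-89/(-65))*t = -89/(-65)*6 = -89*(-1/65)*6 = (89/65)*6 = 534/65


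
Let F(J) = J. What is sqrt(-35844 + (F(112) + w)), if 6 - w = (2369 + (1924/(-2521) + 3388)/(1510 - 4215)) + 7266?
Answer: I*sqrt(2109360753529777705)/6819305 ≈ 212.98*I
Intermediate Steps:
w = -65654548621/6819305 (w = 6 - ((2369 + (1924/(-2521) + 3388)/(1510 - 4215)) + 7266) = 6 - ((2369 + (1924*(-1/2521) + 3388)/(-2705)) + 7266) = 6 - ((2369 + (-1924/2521 + 3388)*(-1/2705)) + 7266) = 6 - ((2369 + (8539224/2521)*(-1/2705)) + 7266) = 6 - ((2369 - 8539224/6819305) + 7266) = 6 - (16146394321/6819305 + 7266) = 6 - 1*65695464451/6819305 = 6 - 65695464451/6819305 = -65654548621/6819305 ≈ -9627.8)
sqrt(-35844 + (F(112) + w)) = sqrt(-35844 + (112 - 65654548621/6819305)) = sqrt(-35844 - 64890786461/6819305) = sqrt(-309321954881/6819305) = I*sqrt(2109360753529777705)/6819305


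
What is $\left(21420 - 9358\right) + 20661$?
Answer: $32723$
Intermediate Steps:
$\left(21420 - 9358\right) + 20661 = 12062 + 20661 = 32723$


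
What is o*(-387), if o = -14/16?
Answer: 2709/8 ≈ 338.63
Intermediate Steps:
o = -7/8 (o = -14*1/16 = -7/8 ≈ -0.87500)
o*(-387) = -7/8*(-387) = 2709/8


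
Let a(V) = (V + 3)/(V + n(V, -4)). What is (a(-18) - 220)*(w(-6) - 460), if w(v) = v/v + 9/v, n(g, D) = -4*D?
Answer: 391425/4 ≈ 97856.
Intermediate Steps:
a(V) = (3 + V)/(16 + V) (a(V) = (V + 3)/(V - 4*(-4)) = (3 + V)/(V + 16) = (3 + V)/(16 + V))
w(v) = 1 + 9/v
(a(-18) - 220)*(w(-6) - 460) = ((3 - 18)/(16 - 18) - 220)*((9 - 6)/(-6) - 460) = (-15/(-2) - 220)*(-1/6*3 - 460) = (-1/2*(-15) - 220)*(-1/2 - 460) = (15/2 - 220)*(-921/2) = -425/2*(-921/2) = 391425/4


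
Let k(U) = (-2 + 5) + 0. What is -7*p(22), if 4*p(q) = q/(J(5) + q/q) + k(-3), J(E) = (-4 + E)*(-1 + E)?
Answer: -259/20 ≈ -12.950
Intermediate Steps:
J(E) = (-1 + E)*(-4 + E)
k(U) = 3 (k(U) = 3 + 0 = 3)
p(q) = ¾ + q/20 (p(q) = (q/((4 + 5² - 5*5) + q/q) + 3)/4 = (q/((4 + 25 - 25) + 1) + 3)/4 = (q/(4 + 1) + 3)/4 = (q/5 + 3)/4 = (3 + q/5)/4 = ¾ + q/20)
-7*p(22) = -7*(¾ + (1/20)*22) = -7*(¾ + 11/10) = -7*37/20 = -259/20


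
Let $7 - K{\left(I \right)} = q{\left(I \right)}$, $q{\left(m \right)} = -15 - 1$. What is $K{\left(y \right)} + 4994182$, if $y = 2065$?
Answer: $4994205$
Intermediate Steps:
$q{\left(m \right)} = -16$ ($q{\left(m \right)} = -15 - 1 = -16$)
$K{\left(I \right)} = 23$ ($K{\left(I \right)} = 7 - -16 = 7 + 16 = 23$)
$K{\left(y \right)} + 4994182 = 23 + 4994182 = 4994205$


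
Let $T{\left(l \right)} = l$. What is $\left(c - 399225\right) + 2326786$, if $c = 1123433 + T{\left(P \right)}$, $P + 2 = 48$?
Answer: $3051040$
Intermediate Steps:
$P = 46$ ($P = -2 + 48 = 46$)
$c = 1123479$ ($c = 1123433 + 46 = 1123479$)
$\left(c - 399225\right) + 2326786 = \left(1123479 - 399225\right) + 2326786 = 724254 + 2326786 = 3051040$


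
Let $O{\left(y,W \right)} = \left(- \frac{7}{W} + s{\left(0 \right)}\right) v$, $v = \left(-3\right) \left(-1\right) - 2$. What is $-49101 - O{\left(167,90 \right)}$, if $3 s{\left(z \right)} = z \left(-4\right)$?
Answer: $- \frac{4419083}{90} \approx -49101.0$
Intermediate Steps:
$v = 1$ ($v = 3 - 2 = 1$)
$s{\left(z \right)} = - \frac{4 z}{3}$ ($s{\left(z \right)} = \frac{z \left(-4\right)}{3} = \frac{\left(-4\right) z}{3} = - \frac{4 z}{3}$)
$O{\left(y,W \right)} = - \frac{7}{W}$ ($O{\left(y,W \right)} = \left(- \frac{7}{W} - 0\right) 1 = \left(- \frac{7}{W} + 0\right) 1 = - \frac{7}{W} 1 = - \frac{7}{W}$)
$-49101 - O{\left(167,90 \right)} = -49101 - - \frac{7}{90} = -49101 + \frac{7}{90} = - \frac{4419083}{90}$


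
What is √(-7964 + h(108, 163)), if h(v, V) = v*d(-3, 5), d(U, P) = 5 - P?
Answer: 2*I*√1991 ≈ 89.241*I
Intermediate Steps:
h(v, V) = 0 (h(v, V) = v*(5 - 1*5) = v*(5 - 5) = v*0 = 0)
√(-7964 + h(108, 163)) = √(-7964 + 0) = √(-7964) = 2*I*√1991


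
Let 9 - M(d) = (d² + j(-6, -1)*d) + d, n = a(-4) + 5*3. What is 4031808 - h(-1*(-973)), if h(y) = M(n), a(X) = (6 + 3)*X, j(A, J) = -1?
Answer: 4032240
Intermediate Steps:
a(X) = 9*X
n = -21 (n = 9*(-4) + 5*3 = -36 + 15 = -21)
M(d) = 9 - d² (M(d) = 9 - ((d² - d) + d) = 9 - d²)
h(y) = -432 (h(y) = 9 - 1*(-21)² = 9 - 1*441 = 9 - 441 = -432)
4031808 - h(-1*(-973)) = 4031808 - 1*(-432) = 4031808 + 432 = 4032240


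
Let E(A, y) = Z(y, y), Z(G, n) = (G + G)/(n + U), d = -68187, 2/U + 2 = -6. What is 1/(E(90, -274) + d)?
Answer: -1097/74798947 ≈ -1.4666e-5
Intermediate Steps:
U = -¼ (U = 2/(-2 - 6) = 2/(-8) = 2*(-⅛) = -¼ ≈ -0.25000)
Z(G, n) = 2*G/(-¼ + n) (Z(G, n) = (G + G)/(n - ¼) = (2*G)/(-¼ + n) = 2*G/(-¼ + n))
E(A, y) = 8*y/(-1 + 4*y)
1/(E(90, -274) + d) = 1/(8*(-274)/(-1 + 4*(-274)) - 68187) = 1/(8*(-274)/(-1 - 1096) - 68187) = 1/(8*(-274)/(-1097) - 68187) = 1/(8*(-274)*(-1/1097) - 68187) = 1/(2192/1097 - 68187) = 1/(-74798947/1097) = -1097/74798947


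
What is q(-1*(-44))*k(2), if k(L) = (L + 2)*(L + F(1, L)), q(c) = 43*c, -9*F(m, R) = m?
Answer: 128656/9 ≈ 14295.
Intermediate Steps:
F(m, R) = -m/9
k(L) = (2 + L)*(-1/9 + L) (k(L) = (L + 2)*(L - 1/9*1) = (2 + L)*(L - 1/9) = (2 + L)*(-1/9 + L))
q(-1*(-44))*k(2) = (43*(-1*(-44)))*(-2/9 + 2**2 + (17/9)*2) = (43*44)*(-2/9 + 4 + 34/9) = 1892*(68/9) = 128656/9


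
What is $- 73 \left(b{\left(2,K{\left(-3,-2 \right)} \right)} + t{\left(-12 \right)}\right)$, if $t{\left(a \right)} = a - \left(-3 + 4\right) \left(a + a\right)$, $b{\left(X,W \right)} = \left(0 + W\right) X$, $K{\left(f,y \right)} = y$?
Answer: $-584$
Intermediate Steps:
$b{\left(X,W \right)} = W X$
$t{\left(a \right)} = - a$ ($t{\left(a \right)} = a - 1 \cdot 2 a = a - 2 a = - a$)
$- 73 \left(b{\left(2,K{\left(-3,-2 \right)} \right)} + t{\left(-12 \right)}\right) = - 73 \left(\left(-2\right) 2 - -12\right) = - 73 \left(-4 + 12\right) = \left(-73\right) 8 = -584$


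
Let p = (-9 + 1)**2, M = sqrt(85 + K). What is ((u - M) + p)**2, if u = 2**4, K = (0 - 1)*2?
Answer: (80 - sqrt(83))**2 ≈ 5025.3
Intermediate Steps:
K = -2 (K = -1*2 = -2)
M = sqrt(83) (M = sqrt(85 - 2) = sqrt(83) ≈ 9.1104)
p = 64 (p = (-8)**2 = 64)
u = 16
((u - M) + p)**2 = ((16 - sqrt(83)) + 64)**2 = (80 - sqrt(83))**2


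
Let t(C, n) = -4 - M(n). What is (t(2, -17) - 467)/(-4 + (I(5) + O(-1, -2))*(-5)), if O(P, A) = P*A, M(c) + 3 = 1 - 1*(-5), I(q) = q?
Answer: 158/13 ≈ 12.154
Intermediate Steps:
M(c) = 3 (M(c) = -3 + (1 - 1*(-5)) = -3 + (1 + 5) = -3 + 6 = 3)
O(P, A) = A*P
t(C, n) = -7 (t(C, n) = -4 - 1*3 = -4 - 3 = -7)
(t(2, -17) - 467)/(-4 + (I(5) + O(-1, -2))*(-5)) = (-7 - 467)/(-4 + (5 - 2*(-1))*(-5)) = -474/(-4 + (5 + 2)*(-5)) = -474/(-4 + 7*(-5)) = -474/(-4 - 35) = -474/(-39) = -474*(-1/39) = 158/13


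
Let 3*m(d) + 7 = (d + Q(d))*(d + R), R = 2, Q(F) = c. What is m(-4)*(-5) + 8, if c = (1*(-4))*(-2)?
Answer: 33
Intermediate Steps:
c = 8 (c = -4*(-2) = 8)
Q(F) = 8
m(d) = -7/3 + (2 + d)*(8 + d)/3 (m(d) = -7/3 + ((d + 8)*(d + 2))/3 = -7/3 + ((8 + d)*(2 + d))/3 = -7/3 + ((2 + d)*(8 + d))/3 = -7/3 + (2 + d)*(8 + d)/3)
m(-4)*(-5) + 8 = (3 + (⅓)*(-4)² + (10/3)*(-4))*(-5) + 8 = (3 + (⅓)*16 - 40/3)*(-5) + 8 = (3 + 16/3 - 40/3)*(-5) + 8 = -5*(-5) + 8 = 25 + 8 = 33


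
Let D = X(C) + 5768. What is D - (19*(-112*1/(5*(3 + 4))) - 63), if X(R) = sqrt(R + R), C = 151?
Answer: 29459/5 + sqrt(302) ≈ 5909.2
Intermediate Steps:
X(R) = sqrt(2)*sqrt(R) (X(R) = sqrt(2*R) = sqrt(2)*sqrt(R))
D = 5768 + sqrt(302) (D = sqrt(2)*sqrt(151) + 5768 = sqrt(302) + 5768 = 5768 + sqrt(302) ≈ 5785.4)
D - (19*(-112*1/(5*(3 + 4))) - 63) = (5768 + sqrt(302)) - (19*(-112*1/(5*(3 + 4))) - 63) = (5768 + sqrt(302)) - (19*(-112/(5*7)) - 63) = (5768 + sqrt(302)) - (19*(-112/35) - 63) = (5768 + sqrt(302)) - (19*(-112*1/35) - 63) = (5768 + sqrt(302)) - (19*(-16/5) - 63) = (5768 + sqrt(302)) - (-304/5 - 63) = (5768 + sqrt(302)) - 1*(-619/5) = (5768 + sqrt(302)) + 619/5 = 29459/5 + sqrt(302)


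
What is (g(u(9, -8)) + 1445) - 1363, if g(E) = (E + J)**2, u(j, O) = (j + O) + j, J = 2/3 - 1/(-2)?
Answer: 7441/36 ≈ 206.69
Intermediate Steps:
J = 7/6 (J = 2*(1/3) - 1*(-1/2) = 2/3 + 1/2 = 7/6 ≈ 1.1667)
u(j, O) = O + 2*j (u(j, O) = (O + j) + j = O + 2*j)
g(E) = (7/6 + E)**2 (g(E) = (E + 7/6)**2 = (7/6 + E)**2)
(g(u(9, -8)) + 1445) - 1363 = ((7 + 6*(-8 + 2*9))**2/36 + 1445) - 1363 = ((7 + 6*(-8 + 18))**2/36 + 1445) - 1363 = ((7 + 6*10)**2/36 + 1445) - 1363 = ((7 + 60)**2/36 + 1445) - 1363 = ((1/36)*67**2 + 1445) - 1363 = ((1/36)*4489 + 1445) - 1363 = (4489/36 + 1445) - 1363 = 56509/36 - 1363 = 7441/36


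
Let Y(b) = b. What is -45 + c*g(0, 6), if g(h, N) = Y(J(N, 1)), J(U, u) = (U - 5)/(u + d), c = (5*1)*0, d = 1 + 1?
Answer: -45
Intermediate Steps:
d = 2
c = 0 (c = 5*0 = 0)
J(U, u) = (-5 + U)/(2 + u) (J(U, u) = (U - 5)/(u + 2) = (-5 + U)/(2 + u))
g(h, N) = -5/3 + N/3 (g(h, N) = (-5 + N)/(2 + 1) = (-5 + N)/3 = -5/3 + N/3)
-45 + c*g(0, 6) = -45 + 0*(-5/3 + (⅓)*6) = -45 + 0*(-5/3 + 2) = -45 + 0*(⅓) = -45 + 0 = -45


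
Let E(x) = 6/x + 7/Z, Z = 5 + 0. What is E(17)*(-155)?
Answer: -4619/17 ≈ -271.71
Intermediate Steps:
Z = 5
E(x) = 7/5 + 6/x (E(x) = 6/x + 7/5 = 7/5 + 6/x)
E(17)*(-155) = (7/5 + 6/17)*(-155) = (149/85)*(-155) = -4619/17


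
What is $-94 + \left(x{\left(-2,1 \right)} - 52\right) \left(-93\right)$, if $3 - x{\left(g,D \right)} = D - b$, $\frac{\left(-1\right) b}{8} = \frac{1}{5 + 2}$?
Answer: $\frac{32636}{7} \approx 4662.3$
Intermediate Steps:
$b = - \frac{8}{7}$ ($b = - \frac{8}{5 + 2} = - \frac{8}{7} \approx -1.1429$)
$x{\left(g,D \right)} = \frac{13}{7} - D$ ($x{\left(g,D \right)} = 3 - \left(D - - \frac{8}{7}\right) = 3 - \left(D + \frac{8}{7}\right) = 3 - \left(\frac{8}{7} + D\right) = \frac{13}{7} - D$)
$-94 + \left(x{\left(-2,1 \right)} - 52\right) \left(-93\right) = -94 + \left(\left(\frac{13}{7} - 1\right) - 52\right) \left(-93\right) = -94 + \left(\frac{6}{7} - 52\right) \left(-93\right) = -94 - - \frac{33294}{7} = -94 + \frac{33294}{7} = \frac{32636}{7}$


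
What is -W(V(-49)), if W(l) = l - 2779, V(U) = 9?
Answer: 2770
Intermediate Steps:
W(l) = -2779 + l
-W(V(-49)) = -(-2779 + 9) = -1*(-2770) = 2770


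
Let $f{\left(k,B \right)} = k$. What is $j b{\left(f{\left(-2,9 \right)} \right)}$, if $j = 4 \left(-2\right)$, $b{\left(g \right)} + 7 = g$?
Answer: $72$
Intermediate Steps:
$b{\left(g \right)} = -7 + g$
$j = -8$
$j b{\left(f{\left(-2,9 \right)} \right)} = - 8 \left(-7 - 2\right) = \left(-8\right) \left(-9\right) = 72$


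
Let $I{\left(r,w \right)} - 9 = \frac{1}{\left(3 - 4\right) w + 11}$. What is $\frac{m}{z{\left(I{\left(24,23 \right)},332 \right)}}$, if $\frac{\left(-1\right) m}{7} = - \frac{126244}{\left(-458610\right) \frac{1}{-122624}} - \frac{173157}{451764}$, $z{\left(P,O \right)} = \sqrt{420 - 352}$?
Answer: $\frac{2719745780421971 \sqrt{17}}{391346588520} \approx 28654.0$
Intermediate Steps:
$I{\left(r,w \right)} = 9 + \frac{1}{11 - w}$ ($I{\left(r,w \right)} = 9 + \frac{1}{\left(3 - 4\right) w + 11} = 9 + \frac{1}{- w + 11} = 9 + \frac{1}{11 - w}$)
$z{\left(P,O \right)} = 2 \sqrt{17}$ ($z{\left(P,O \right)} = \sqrt{68} = 2 \sqrt{17}$)
$m = \frac{2719745780421971}{11510193780}$ ($m = - 7 \left(- \frac{126244}{\left(-458610\right) \frac{1}{-122624}} - \frac{173157}{451764}\right) = - 7 \left(- \frac{126244}{\left(-458610\right) \left(- \frac{1}{122624}\right)} - \frac{57719}{150588}\right) = - 7 \left(- \frac{126244}{\frac{229305}{61312}} - \frac{57719}{150588}\right) = - 7 \left(\left(-126244\right) \frac{61312}{229305} - \frac{57719}{150588}\right) = - 7 \left(- \frac{7740272128}{229305} - \frac{57719}{150588}\right) = \left(-7\right) \left(- \frac{388535111488853}{11510193780}\right) = \frac{2719745780421971}{11510193780} \approx 2.3629 \cdot 10^{5}$)
$\frac{m}{z{\left(I{\left(24,23 \right)},332 \right)}} = \frac{2719745780421971}{11510193780 \cdot 2 \sqrt{17}} = \frac{2719745780421971 \frac{\sqrt{17}}{34}}{11510193780} = \frac{2719745780421971 \sqrt{17}}{391346588520}$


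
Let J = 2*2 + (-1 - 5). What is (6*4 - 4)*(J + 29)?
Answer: 540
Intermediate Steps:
J = -2 (J = 4 - 6 = -2)
(6*4 - 4)*(J + 29) = (6*4 - 4)*(-2 + 29) = (24 - 4)*27 = 20*27 = 540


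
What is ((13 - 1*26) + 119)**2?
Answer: 11236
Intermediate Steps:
((13 - 1*26) + 119)**2 = ((13 - 26) + 119)**2 = (-13 + 119)**2 = 106**2 = 11236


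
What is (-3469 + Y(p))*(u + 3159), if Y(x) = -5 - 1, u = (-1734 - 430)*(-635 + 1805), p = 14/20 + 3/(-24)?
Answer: 8787305475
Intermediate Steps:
p = 23/40 (p = 14*(1/20) + 3*(-1/24) = 7/10 - ⅛ = 23/40 ≈ 0.57500)
u = -2531880 (u = -2164*1170 = -2531880)
Y(x) = -6
(-3469 + Y(p))*(u + 3159) = (-3469 - 6)*(-2531880 + 3159) = -3475*(-2528721) = 8787305475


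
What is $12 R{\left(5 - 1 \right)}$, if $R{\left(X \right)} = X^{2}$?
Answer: $192$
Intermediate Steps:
$12 R{\left(5 - 1 \right)} = 12 \left(5 - 1\right)^{2} = 12 \cdot 4^{2} = 12 \cdot 16 = 192$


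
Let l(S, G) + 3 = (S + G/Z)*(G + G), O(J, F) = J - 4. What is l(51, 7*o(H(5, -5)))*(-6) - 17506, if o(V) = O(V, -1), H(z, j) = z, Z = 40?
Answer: -217867/10 ≈ -21787.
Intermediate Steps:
O(J, F) = -4 + J
o(V) = -4 + V
l(S, G) = -3 + 2*G*(S + G/40) (l(S, G) = -3 + (S + G/40)*(G + G) = -3 + (S + G*(1/40))*(2*G) = -3 + (S + G/40)*(2*G) = -3 + 2*G*(S + G/40))
l(51, 7*o(H(5, -5)))*(-6) - 17506 = (-3 + (7*(-4 + 5))**2/20 + 2*(7*(-4 + 5))*51)*(-6) - 17506 = (-3 + (7*1)**2/20 + 2*(7*1)*51)*(-6) - 17506 = (-3 + (1/20)*7**2 + 2*7*51)*(-6) - 17506 = (-3 + (1/20)*49 + 714)*(-6) - 17506 = (-3 + 49/20 + 714)*(-6) - 17506 = (14269/20)*(-6) - 17506 = -42807/10 - 17506 = -217867/10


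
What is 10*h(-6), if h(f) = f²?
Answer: 360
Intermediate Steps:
10*h(-6) = 10*(-6)² = 10*36 = 360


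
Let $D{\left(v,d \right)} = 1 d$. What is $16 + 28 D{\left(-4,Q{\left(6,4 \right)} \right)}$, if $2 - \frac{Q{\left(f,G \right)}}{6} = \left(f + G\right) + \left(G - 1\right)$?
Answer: $-1832$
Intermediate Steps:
$Q{\left(f,G \right)} = 18 - 12 G - 6 f$ ($Q{\left(f,G \right)} = 12 - 6 \left(\left(f + G\right) + \left(G - 1\right)\right) = 12 - 6 \left(\left(G + f\right) + \left(-1 + G\right)\right) = 12 - 6 \left(-1 + f + 2 G\right) = 12 - \left(-6 + 6 f + 12 G\right) = 18 - 12 G - 6 f$)
$D{\left(v,d \right)} = d$
$16 + 28 D{\left(-4,Q{\left(6,4 \right)} \right)} = 16 + 28 \left(18 - 48 - 36\right) = 16 + 28 \left(-66\right) = 16 - 1848 = -1832$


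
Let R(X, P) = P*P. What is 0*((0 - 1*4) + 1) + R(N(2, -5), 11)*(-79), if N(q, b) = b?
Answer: -9559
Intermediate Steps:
R(X, P) = P²
0*((0 - 1*4) + 1) + R(N(2, -5), 11)*(-79) = 0*((0 - 1*4) + 1) + 11²*(-79) = 0*((0 - 4) + 1) + 121*(-79) = 0*(-4 + 1) - 9559 = 0*(-3) - 9559 = 0 - 9559 = -9559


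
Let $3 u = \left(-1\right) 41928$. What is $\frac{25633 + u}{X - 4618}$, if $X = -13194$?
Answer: $- \frac{11657}{17812} \approx -0.65445$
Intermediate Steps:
$u = -13976$ ($u = \frac{\left(-1\right) 41928}{3} = \frac{1}{3} \left(-41928\right) = -13976$)
$\frac{25633 + u}{X - 4618} = \frac{25633 - 13976}{-13194 - 4618} = \frac{11657}{-17812} = 11657 \left(- \frac{1}{17812}\right) = - \frac{11657}{17812}$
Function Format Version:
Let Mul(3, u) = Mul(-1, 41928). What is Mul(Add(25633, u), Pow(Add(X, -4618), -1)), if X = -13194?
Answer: Rational(-11657, 17812) ≈ -0.65445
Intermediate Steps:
u = -13976 (u = Mul(Rational(1, 3), Mul(-1, 41928)) = Mul(Rational(1, 3), -41928) = -13976)
Mul(Add(25633, u), Pow(Add(X, -4618), -1)) = Mul(Add(25633, -13976), Pow(Add(-13194, -4618), -1)) = Mul(11657, Pow(-17812, -1)) = Mul(11657, Rational(-1, 17812)) = Rational(-11657, 17812)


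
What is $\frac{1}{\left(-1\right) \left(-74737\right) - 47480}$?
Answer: $\frac{1}{27257} \approx 3.6688 \cdot 10^{-5}$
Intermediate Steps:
$\frac{1}{\left(-1\right) \left(-74737\right) - 47480} = \frac{1}{74737 - 47480} = \frac{1}{27257}$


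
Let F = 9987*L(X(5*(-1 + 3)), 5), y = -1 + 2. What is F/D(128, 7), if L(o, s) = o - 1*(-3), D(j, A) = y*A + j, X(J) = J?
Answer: 43277/45 ≈ 961.71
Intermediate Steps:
y = 1
D(j, A) = A + j (D(j, A) = 1*A + j = A + j)
L(o, s) = 3 + o (L(o, s) = o + 3 = 3 + o)
F = 129831 (F = 9987*(3 + 5*(-1 + 3)) = 9987*(3 + 5*2) = 9987*(3 + 10) = 9987*13 = 129831)
F/D(128, 7) = 129831/(7 + 128) = 129831/135 = 129831*(1/135) = 43277/45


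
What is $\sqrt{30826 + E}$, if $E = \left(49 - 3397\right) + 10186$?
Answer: $4 \sqrt{2354} \approx 194.07$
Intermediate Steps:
$E = 6838$ ($E = \left(49 - 3397\right) + 10186 = -3348 + 10186 = 6838$)
$\sqrt{30826 + E} = \sqrt{30826 + 6838} = \sqrt{37664} = 4 \sqrt{2354}$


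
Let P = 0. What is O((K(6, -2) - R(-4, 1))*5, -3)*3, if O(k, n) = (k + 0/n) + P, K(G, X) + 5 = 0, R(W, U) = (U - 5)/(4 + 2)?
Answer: -65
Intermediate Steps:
R(W, U) = -⅚ + U/6 (R(W, U) = (-5 + U)/6 = (-5 + U)*(⅙) = -⅚ + U/6)
K(G, X) = -5 (K(G, X) = -5 + 0 = -5)
O(k, n) = k (O(k, n) = (k + 0/n) + 0 = (k + 0) + 0 = k + 0 = k)
O((K(6, -2) - R(-4, 1))*5, -3)*3 = ((-5 - (-⅚ + (⅙)*1))*5)*3 = ((-5 - (-⅚ + ⅙))*5)*3 = ((-5 - 1*(-⅔))*5)*3 = ((-5 + ⅔)*5)*3 = -13/3*5*3 = -65/3*3 = -65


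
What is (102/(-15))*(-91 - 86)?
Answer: 6018/5 ≈ 1203.6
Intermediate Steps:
(102/(-15))*(-91 - 86) = (102*(-1/15))*(-177) = -34/5*(-177) = 6018/5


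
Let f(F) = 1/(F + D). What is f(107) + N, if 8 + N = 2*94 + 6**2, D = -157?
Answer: 10799/50 ≈ 215.98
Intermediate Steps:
f(F) = 1/(-157 + F) (f(F) = 1/(F - 157) = 1/(-157 + F))
N = 216 (N = -8 + (2*94 + 6**2) = -8 + (188 + 36) = -8 + 224 = 216)
f(107) + N = 1/(-157 + 107) + 216 = 1/(-50) + 216 = -1/50 + 216 = 10799/50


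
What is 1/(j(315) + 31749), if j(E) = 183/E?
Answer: 105/3333706 ≈ 3.1496e-5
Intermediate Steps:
1/(j(315) + 31749) = 1/(183/315 + 31749) = 1/(183*(1/315) + 31749) = 1/(61/105 + 31749) = 1/(3333706/105) = 105/3333706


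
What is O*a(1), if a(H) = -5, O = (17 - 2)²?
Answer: -1125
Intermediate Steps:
O = 225 (O = 15² = 225)
O*a(1) = 225*(-5) = -1125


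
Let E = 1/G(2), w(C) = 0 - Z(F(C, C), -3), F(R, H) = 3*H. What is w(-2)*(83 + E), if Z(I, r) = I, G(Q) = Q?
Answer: 501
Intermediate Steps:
w(C) = -3*C (w(C) = 0 - 3*C = -3*C)
E = ½ (E = 1/2 = ½ ≈ 0.50000)
w(-2)*(83 + E) = (-3*(-2))*(83 + ½) = 6*(167/2) = 501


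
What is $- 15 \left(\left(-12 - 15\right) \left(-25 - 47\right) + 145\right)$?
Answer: $-31335$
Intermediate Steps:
$- 15 \left(\left(-12 - 15\right) \left(-25 - 47\right) + 145\right) = - 15 \left(\left(-27\right) \left(-72\right) + 145\right) = - 15 \left(1944 + 145\right) = \left(-15\right) 2089 = -31335$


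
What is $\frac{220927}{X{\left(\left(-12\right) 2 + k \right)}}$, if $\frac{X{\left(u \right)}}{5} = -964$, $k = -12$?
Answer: $- \frac{220927}{4820} \approx -45.835$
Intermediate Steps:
$X{\left(u \right)} = -4820$ ($X{\left(u \right)} = 5 \left(-964\right) = -4820$)
$\frac{220927}{X{\left(\left(-12\right) 2 + k \right)}} = \frac{220927}{-4820} = 220927 \left(- \frac{1}{4820}\right) = - \frac{220927}{4820}$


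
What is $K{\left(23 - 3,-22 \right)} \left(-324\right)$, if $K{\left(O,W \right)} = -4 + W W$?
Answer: $-155520$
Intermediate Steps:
$K{\left(O,W \right)} = -4 + W^{2}$
$K{\left(23 - 3,-22 \right)} \left(-324\right) = \left(-4 + \left(-22\right)^{2}\right) \left(-324\right) = \left(-4 + 484\right) \left(-324\right) = 480 \left(-324\right) = -155520$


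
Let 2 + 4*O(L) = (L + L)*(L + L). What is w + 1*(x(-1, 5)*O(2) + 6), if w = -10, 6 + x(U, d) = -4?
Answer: -39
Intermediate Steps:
x(U, d) = -10 (x(U, d) = -6 - 4 = -10)
O(L) = -½ + L² (O(L) = -½ + ((L + L)*(L + L))/4 = -½ + ((2*L)*(2*L))/4 = -½ + (4*L²)/4 = -½ + L²)
w + 1*(x(-1, 5)*O(2) + 6) = -10 + 1*(-10*(-½ + 2²) + 6) = -10 + 1*(-10*(-½ + 4) + 6) = -10 + 1*(-10*7/2 + 6) = -10 + 1*(-35 + 6) = -10 + 1*(-29) = -10 - 29 = -39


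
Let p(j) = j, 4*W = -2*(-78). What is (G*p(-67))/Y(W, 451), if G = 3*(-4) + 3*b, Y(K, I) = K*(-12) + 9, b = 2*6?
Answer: 536/153 ≈ 3.5033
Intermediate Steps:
b = 12
W = 39 (W = (-2*(-78))/4 = (¼)*156 = 39)
Y(K, I) = 9 - 12*K (Y(K, I) = -12*K + 9 = 9 - 12*K)
G = 24 (G = 3*(-4) + 3*12 = -12 + 36 = 24)
(G*p(-67))/Y(W, 451) = (24*(-67))/(9 - 12*39) = -1608/(9 - 468) = -1608/(-459) = -1608*(-1/459) = 536/153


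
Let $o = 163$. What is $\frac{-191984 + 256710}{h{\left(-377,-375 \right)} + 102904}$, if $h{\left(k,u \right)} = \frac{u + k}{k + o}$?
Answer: $\frac{3462841}{5505552} \approx 0.62897$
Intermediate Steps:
$h{\left(k,u \right)} = \frac{k + u}{163 + k}$ ($h{\left(k,u \right)} = \frac{u + k}{k + 163} = \frac{k + u}{163 + k}$)
$\frac{-191984 + 256710}{h{\left(-377,-375 \right)} + 102904} = \frac{-191984 + 256710}{\frac{-377 - 375}{163 - 377} + 102904} = \frac{64726}{\frac{1}{-214} \left(-752\right) + 102904} = \frac{64726}{\left(- \frac{1}{214}\right) \left(-752\right) + 102904} = \frac{64726}{\frac{376}{107} + 102904} = \frac{64726}{\frac{11011104}{107}} = 64726 \cdot \frac{107}{11011104} = \frac{3462841}{5505552}$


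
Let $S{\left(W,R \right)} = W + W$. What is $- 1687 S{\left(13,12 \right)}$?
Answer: $-43862$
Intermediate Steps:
$S{\left(W,R \right)} = 2 W$
$- 1687 S{\left(13,12 \right)} = - 1687 \cdot 2 \cdot 13 = \left(-1687\right) 26 = -43862$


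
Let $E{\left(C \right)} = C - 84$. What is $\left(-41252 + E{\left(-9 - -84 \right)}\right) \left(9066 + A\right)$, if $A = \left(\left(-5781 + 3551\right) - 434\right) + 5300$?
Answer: $-482836222$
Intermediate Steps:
$A = 2636$ ($A = \left(-2230 - 434\right) + 5300 = -2664 + 5300 = 2636$)
$E{\left(C \right)} = -84 + C$
$\left(-41252 + E{\left(-9 - -84 \right)}\right) \left(9066 + A\right) = \left(-41252 - 9\right) \left(9066 + 2636\right) = \left(-41252 + \left(-84 + \left(-9 + 84\right)\right)\right) 11702 = \left(-41252 + \left(-84 + 75\right)\right) 11702 = \left(-41252 - 9\right) 11702 = \left(-41261\right) 11702 = -482836222$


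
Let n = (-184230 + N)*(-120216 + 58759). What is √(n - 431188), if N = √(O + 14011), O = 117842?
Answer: √(11321791922 - 61457*√131853) ≈ 1.0630e+5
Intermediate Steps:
N = √131853 (N = √(117842 + 14011) = √131853 ≈ 363.12)
n = 11322223110 - 61457*√131853 (n = (-184230 + √131853)*(-120216 + 58759) = (-184230 + √131853)*(-61457) = 11322223110 - 61457*√131853 ≈ 1.1300e+10)
√(n - 431188) = √((11322223110 - 61457*√131853) - 431188) = √(11321791922 - 61457*√131853)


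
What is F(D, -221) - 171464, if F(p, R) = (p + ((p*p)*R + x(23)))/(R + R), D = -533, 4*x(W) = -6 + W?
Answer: -52011561/1768 ≈ -29418.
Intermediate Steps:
x(W) = -3/2 + W/4 (x(W) = (-6 + W)/4 = -3/2 + W/4)
F(p, R) = (17/4 + p + R*p**2)/(2*R) (F(p, R) = (p + ((p*p)*R + (-3/2 + (1/4)*23)))/(R + R) = (p + (p**2*R + (-3/2 + 23/4)))/((2*R)) = (p + (R*p**2 + 17/4))*(1/(2*R)) = (p + (17/4 + R*p**2))*(1/(2*R)) = (17/4 + p + R*p**2)*(1/(2*R)) = (17/4 + p + R*p**2)/(2*R))
F(D, -221) - 171464 = (1/8)*(17 + 4*(-533) + 4*(-221)*(-533)**2)/(-221) - 171464 = (1/8)*(-1/221)*(17 - 2132 + 4*(-221)*284089) - 171464 = (1/8)*(-1/221)*(17 - 2132 - 251134676) - 171464 = (1/8)*(-1/221)*(-251136791) - 171464 = 251136791/1768 - 171464 = -52011561/1768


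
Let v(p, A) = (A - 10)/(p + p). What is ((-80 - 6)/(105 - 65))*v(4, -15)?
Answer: 215/32 ≈ 6.7188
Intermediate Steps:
v(p, A) = (-10 + A)/(2*p) (v(p, A) = (-10 + A)/((2*p)) = (-10 + A)*(1/(2*p)) = (-10 + A)/(2*p))
((-80 - 6)/(105 - 65))*v(4, -15) = ((-80 - 6)/(105 - 65))*((½)*(-10 - 15)/4) = (-86/40)*((½)*(¼)*(-25)) = -86*1/40*(-25/8) = -43/20*(-25/8) = 215/32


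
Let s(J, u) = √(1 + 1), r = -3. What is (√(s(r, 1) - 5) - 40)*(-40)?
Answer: 1600 - 40*√(-5 + √2) ≈ 1600.0 - 75.745*I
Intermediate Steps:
s(J, u) = √2
(√(s(r, 1) - 5) - 40)*(-40) = (√(√2 - 5) - 40)*(-40) = (√(-5 + √2) - 40)*(-40) = (-40 + √(-5 + √2))*(-40) = 1600 - 40*√(-5 + √2)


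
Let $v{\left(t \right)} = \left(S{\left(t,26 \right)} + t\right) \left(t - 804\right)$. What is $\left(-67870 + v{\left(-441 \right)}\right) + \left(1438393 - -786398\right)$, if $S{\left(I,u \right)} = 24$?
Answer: $2676086$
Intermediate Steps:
$v{\left(t \right)} = \left(-804 + t\right) \left(24 + t\right)$ ($v{\left(t \right)} = \left(24 + t\right) \left(t - 804\right) = \left(24 + t\right) \left(-804 + t\right) = \left(-804 + t\right) \left(24 + t\right)$)
$\left(-67870 + v{\left(-441 \right)}\right) + \left(1438393 - -786398\right) = \left(-67870 - \left(-324684 - 194481\right)\right) + \left(1438393 - -786398\right) = \left(-67870 + \left(-19296 + 194481 + 343980\right)\right) + \left(1438393 + 786398\right) = \left(-67870 + 519165\right) + 2224791 = 451295 + 2224791 = 2676086$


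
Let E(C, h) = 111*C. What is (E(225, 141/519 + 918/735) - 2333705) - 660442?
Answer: -2969172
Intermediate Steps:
(E(225, 141/519 + 918/735) - 2333705) - 660442 = (111*225 - 2333705) - 660442 = (24975 - 2333705) - 660442 = -2308730 - 660442 = -2969172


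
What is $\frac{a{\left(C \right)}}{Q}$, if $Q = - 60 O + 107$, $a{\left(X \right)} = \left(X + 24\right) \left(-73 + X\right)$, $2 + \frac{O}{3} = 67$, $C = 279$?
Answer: $- \frac{62418}{11593} \approx -5.3841$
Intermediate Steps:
$O = 195$ ($O = -6 + 3 \cdot 67 = -6 + 201 = 195$)
$a{\left(X \right)} = \left(-73 + X\right) \left(24 + X\right)$ ($a{\left(X \right)} = \left(24 + X\right) \left(-73 + X\right) = \left(-73 + X\right) \left(24 + X\right)$)
$Q = -11593$ ($Q = \left(-60\right) 195 + 107 = -11700 + 107 = -11593$)
$\frac{a{\left(C \right)}}{Q} = \frac{-1752 + 279^{2} - 13671}{-11593} = \left(-1752 + 77841 - 13671\right) \left(- \frac{1}{11593}\right) = 62418 \left(- \frac{1}{11593}\right) = - \frac{62418}{11593}$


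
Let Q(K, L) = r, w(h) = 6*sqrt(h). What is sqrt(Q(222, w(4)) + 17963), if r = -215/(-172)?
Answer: sqrt(71857)/2 ≈ 134.03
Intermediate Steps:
r = 5/4 (r = -215*(-1/172) = 5/4 ≈ 1.2500)
Q(K, L) = 5/4
sqrt(Q(222, w(4)) + 17963) = sqrt(5/4 + 17963) = sqrt(71857/4) = sqrt(71857)/2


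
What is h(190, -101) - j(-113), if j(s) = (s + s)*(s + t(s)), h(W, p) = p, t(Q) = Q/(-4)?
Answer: -38509/2 ≈ -19255.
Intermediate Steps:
t(Q) = -Q/4 (t(Q) = Q*(-¼) = -Q/4)
j(s) = 3*s²/2 (j(s) = (s + s)*(s - s/4) = (2*s)*(3*s/4) = 3*s²/2)
h(190, -101) - j(-113) = -101 - 3*(-113)²/2 = -101 - 3*12769/2 = -101 - 1*38307/2 = -101 - 38307/2 = -38509/2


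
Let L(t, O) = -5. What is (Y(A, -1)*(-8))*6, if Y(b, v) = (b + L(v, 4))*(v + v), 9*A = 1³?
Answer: -1408/3 ≈ -469.33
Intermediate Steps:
A = ⅑ (A = (⅑)*1³ = (⅑)*1 = ⅑ ≈ 0.11111)
Y(b, v) = 2*v*(-5 + b) (Y(b, v) = (b - 5)*(v + v) = (-5 + b)*(2*v) = 2*v*(-5 + b))
(Y(A, -1)*(-8))*6 = ((2*(-1)*(-5 + ⅑))*(-8))*6 = ((2*(-1)*(-44/9))*(-8))*6 = ((88/9)*(-8))*6 = -704/9*6 = -1408/3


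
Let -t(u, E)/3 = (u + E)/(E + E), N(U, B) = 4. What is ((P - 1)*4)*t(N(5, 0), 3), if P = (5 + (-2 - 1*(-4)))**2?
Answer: -672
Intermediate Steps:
t(u, E) = -3*(E + u)/(2*E) (t(u, E) = -3*(u + E)/(E + E) = -3*(E + u)/(2*E))
P = 49 (P = (5 + (-2 + 4))**2 = (5 + 2)**2 = 7**2 = 49)
((P - 1)*4)*t(N(5, 0), 3) = ((49 - 1)*4)*((3/2)*(-1*3 - 1*4)/3) = (48*4)*((3/2)*(1/3)*(-3 - 4)) = 192*((3/2)*(1/3)*(-7)) = 192*(-7/2) = -672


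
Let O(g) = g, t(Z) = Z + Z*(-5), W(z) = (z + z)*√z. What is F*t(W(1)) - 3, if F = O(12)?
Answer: -99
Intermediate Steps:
W(z) = 2*z^(3/2) (W(z) = (2*z)*√z = 2*z^(3/2))
t(Z) = -4*Z (t(Z) = Z - 5*Z = -4*Z)
F = 12
F*t(W(1)) - 3 = 12*(-8*1^(3/2)) - 3 = 12*(-8) - 3 = -96 - 3 = -99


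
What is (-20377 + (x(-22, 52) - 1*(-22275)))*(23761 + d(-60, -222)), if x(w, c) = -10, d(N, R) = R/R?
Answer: 44862656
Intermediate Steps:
d(N, R) = 1
(-20377 + (x(-22, 52) - 1*(-22275)))*(23761 + d(-60, -222)) = (-20377 + (-10 - 1*(-22275)))*(23761 + 1) = (-20377 + (-10 + 22275))*23762 = (-20377 + 22265)*23762 = 1888*23762 = 44862656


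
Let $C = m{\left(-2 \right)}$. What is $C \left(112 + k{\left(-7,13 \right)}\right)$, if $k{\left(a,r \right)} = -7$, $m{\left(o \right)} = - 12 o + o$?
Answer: $2310$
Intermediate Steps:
$m{\left(o \right)} = - 11 o$
$C = 22$ ($C = \left(-11\right) \left(-2\right) = 22$)
$C \left(112 + k{\left(-7,13 \right)}\right) = 22 \left(112 - 7\right) = 22 \cdot 105 = 2310$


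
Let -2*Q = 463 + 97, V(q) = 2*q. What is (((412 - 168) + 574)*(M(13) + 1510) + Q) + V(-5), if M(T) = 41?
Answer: 1268428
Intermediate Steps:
Q = -280 (Q = -(463 + 97)/2 = -½*560 = -280)
(((412 - 168) + 574)*(M(13) + 1510) + Q) + V(-5) = (((412 - 168) + 574)*(41 + 1510) - 280) + 2*(-5) = ((244 + 574)*1551 - 280) - 10 = (818*1551 - 280) - 10 = (1268718 - 280) - 10 = 1268438 - 10 = 1268428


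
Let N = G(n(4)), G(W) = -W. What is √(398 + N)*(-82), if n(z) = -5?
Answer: -82*√403 ≈ -1646.1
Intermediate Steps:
N = 5 (N = -1*(-5) = 5)
√(398 + N)*(-82) = √(398 + 5)*(-82) = √403*(-82) = -82*√403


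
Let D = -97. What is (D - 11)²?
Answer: 11664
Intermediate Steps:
(D - 11)² = (-97 - 11)² = (-108)² = 11664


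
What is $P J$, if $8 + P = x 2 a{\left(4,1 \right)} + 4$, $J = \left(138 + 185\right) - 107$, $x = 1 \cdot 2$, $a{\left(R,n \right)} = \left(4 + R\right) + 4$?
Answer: $9504$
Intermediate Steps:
$a{\left(R,n \right)} = 8 + R$
$x = 2$
$J = 216$ ($J = 323 - 107 = 216$)
$P = 44$ ($P = -8 + \left(2 \cdot 2 \left(8 + 4\right) + 4\right) = -8 + \left(2 \cdot 2 \cdot 12 + 4\right) = -8 + \left(2 \cdot 24 + 4\right) = -8 + \left(48 + 4\right) = -8 + 52 = 44$)
$P J = 44 \cdot 216 = 9504$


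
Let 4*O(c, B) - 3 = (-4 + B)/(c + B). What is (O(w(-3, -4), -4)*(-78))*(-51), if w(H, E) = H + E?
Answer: 81549/22 ≈ 3706.8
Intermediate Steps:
w(H, E) = E + H
O(c, B) = ¾ + (-4 + B)/(4*(B + c)) (O(c, B) = ¾ + ((-4 + B)/(c + B))/4 = ¾ + ((-4 + B)/(B + c))/4 = ¾ + (-4 + B)/(4*(B + c)))
(O(w(-3, -4), -4)*(-78))*(-51) = (((-1 - 4 + 3*(-4 - 3)/4)/(-4 + (-4 - 3)))*(-78))*(-51) = (((-1 - 4 + (¾)*(-7))/(-4 - 7))*(-78))*(-51) = (((-1 - 4 - 21/4)/(-11))*(-78))*(-51) = (-1/11*(-41/4)*(-78))*(-51) = ((41/44)*(-78))*(-51) = -1599/22*(-51) = 81549/22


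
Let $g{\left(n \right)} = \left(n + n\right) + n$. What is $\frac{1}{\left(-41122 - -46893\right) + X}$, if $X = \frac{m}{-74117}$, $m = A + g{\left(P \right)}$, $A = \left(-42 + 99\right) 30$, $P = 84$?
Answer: $\frac{74117}{427727245} \approx 0.00017328$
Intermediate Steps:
$A = 1710$ ($A = 57 \cdot 30 = 1710$)
$g{\left(n \right)} = 3 n$ ($g{\left(n \right)} = 2 n + n = 3 n$)
$m = 1962$ ($m = 1710 + 3 \cdot 84 = 1710 + 252 = 1962$)
$X = - \frac{1962}{74117}$ ($X = \frac{1962}{-74117} = 1962 \left(- \frac{1}{74117}\right) = - \frac{1962}{74117} \approx -0.026472$)
$\frac{1}{\left(-41122 - -46893\right) + X} = \frac{1}{\left(-41122 - -46893\right) - \frac{1962}{74117}} = \frac{1}{\left(-41122 + 46893\right) - \frac{1962}{74117}} = \frac{1}{5771 - \frac{1962}{74117}} = \frac{1}{\frac{427727245}{74117}} = \frac{74117}{427727245}$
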